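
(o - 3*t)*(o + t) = o^2 - 2*o*t - 3*t^2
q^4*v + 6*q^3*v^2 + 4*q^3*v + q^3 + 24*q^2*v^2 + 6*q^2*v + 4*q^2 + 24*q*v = q*(q + 4)*(q + 6*v)*(q*v + 1)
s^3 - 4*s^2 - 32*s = s*(s - 8)*(s + 4)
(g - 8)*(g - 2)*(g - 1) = g^3 - 11*g^2 + 26*g - 16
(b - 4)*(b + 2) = b^2 - 2*b - 8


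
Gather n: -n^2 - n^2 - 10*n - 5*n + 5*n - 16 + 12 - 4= -2*n^2 - 10*n - 8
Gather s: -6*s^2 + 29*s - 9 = -6*s^2 + 29*s - 9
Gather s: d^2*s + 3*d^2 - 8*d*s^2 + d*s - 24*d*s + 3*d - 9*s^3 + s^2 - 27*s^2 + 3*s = 3*d^2 + 3*d - 9*s^3 + s^2*(-8*d - 26) + s*(d^2 - 23*d + 3)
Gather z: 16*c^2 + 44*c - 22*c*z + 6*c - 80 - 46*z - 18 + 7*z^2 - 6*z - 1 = 16*c^2 + 50*c + 7*z^2 + z*(-22*c - 52) - 99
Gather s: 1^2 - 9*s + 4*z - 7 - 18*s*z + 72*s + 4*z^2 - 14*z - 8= s*(63 - 18*z) + 4*z^2 - 10*z - 14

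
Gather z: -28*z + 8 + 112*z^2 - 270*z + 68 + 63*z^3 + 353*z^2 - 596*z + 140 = 63*z^3 + 465*z^2 - 894*z + 216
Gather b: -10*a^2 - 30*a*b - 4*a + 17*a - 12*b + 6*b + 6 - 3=-10*a^2 + 13*a + b*(-30*a - 6) + 3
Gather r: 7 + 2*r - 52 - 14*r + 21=-12*r - 24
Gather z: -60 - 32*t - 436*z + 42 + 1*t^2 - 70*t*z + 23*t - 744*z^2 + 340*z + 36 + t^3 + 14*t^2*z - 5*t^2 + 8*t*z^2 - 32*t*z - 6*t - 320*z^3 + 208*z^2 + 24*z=t^3 - 4*t^2 - 15*t - 320*z^3 + z^2*(8*t - 536) + z*(14*t^2 - 102*t - 72) + 18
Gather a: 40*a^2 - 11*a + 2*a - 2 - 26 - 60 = 40*a^2 - 9*a - 88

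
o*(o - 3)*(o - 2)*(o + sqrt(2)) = o^4 - 5*o^3 + sqrt(2)*o^3 - 5*sqrt(2)*o^2 + 6*o^2 + 6*sqrt(2)*o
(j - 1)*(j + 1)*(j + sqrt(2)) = j^3 + sqrt(2)*j^2 - j - sqrt(2)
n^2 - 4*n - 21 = (n - 7)*(n + 3)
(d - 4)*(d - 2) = d^2 - 6*d + 8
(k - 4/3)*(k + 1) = k^2 - k/3 - 4/3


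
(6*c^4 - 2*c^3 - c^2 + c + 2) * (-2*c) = -12*c^5 + 4*c^4 + 2*c^3 - 2*c^2 - 4*c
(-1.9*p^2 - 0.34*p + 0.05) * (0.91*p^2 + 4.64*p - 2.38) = -1.729*p^4 - 9.1254*p^3 + 2.9899*p^2 + 1.0412*p - 0.119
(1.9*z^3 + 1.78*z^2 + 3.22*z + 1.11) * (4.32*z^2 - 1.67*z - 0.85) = 8.208*z^5 + 4.5166*z^4 + 9.3228*z^3 - 2.0952*z^2 - 4.5907*z - 0.9435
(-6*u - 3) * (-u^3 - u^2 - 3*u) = 6*u^4 + 9*u^3 + 21*u^2 + 9*u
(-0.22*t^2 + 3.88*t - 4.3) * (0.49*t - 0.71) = -0.1078*t^3 + 2.0574*t^2 - 4.8618*t + 3.053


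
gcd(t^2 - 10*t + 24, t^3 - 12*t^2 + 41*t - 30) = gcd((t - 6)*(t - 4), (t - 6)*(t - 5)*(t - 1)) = t - 6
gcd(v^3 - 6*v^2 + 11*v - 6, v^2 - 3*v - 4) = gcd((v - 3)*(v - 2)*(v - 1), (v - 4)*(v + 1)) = 1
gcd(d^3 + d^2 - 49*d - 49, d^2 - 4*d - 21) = d - 7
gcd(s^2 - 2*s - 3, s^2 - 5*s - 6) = s + 1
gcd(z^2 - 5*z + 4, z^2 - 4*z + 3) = z - 1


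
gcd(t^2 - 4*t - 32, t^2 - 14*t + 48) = t - 8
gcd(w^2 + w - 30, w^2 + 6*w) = w + 6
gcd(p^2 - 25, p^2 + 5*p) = p + 5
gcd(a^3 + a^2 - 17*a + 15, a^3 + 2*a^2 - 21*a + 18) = a^2 - 4*a + 3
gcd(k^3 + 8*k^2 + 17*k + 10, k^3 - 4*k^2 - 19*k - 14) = k^2 + 3*k + 2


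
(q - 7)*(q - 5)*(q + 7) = q^3 - 5*q^2 - 49*q + 245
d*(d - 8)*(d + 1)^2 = d^4 - 6*d^3 - 15*d^2 - 8*d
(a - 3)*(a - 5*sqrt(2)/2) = a^2 - 5*sqrt(2)*a/2 - 3*a + 15*sqrt(2)/2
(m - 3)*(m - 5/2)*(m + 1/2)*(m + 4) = m^4 - m^3 - 61*m^2/4 + 91*m/4 + 15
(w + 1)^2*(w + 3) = w^3 + 5*w^2 + 7*w + 3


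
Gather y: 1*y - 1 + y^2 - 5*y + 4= y^2 - 4*y + 3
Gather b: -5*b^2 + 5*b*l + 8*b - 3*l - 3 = -5*b^2 + b*(5*l + 8) - 3*l - 3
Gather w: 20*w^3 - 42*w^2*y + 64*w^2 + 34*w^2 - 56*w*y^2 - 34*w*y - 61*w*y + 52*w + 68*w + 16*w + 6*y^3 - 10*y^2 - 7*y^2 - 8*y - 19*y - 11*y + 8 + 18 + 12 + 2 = 20*w^3 + w^2*(98 - 42*y) + w*(-56*y^2 - 95*y + 136) + 6*y^3 - 17*y^2 - 38*y + 40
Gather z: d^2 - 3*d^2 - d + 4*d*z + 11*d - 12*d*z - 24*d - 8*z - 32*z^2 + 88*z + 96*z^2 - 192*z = -2*d^2 - 14*d + 64*z^2 + z*(-8*d - 112)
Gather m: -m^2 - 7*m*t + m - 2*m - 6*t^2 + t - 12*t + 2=-m^2 + m*(-7*t - 1) - 6*t^2 - 11*t + 2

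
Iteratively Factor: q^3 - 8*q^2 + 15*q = (q)*(q^2 - 8*q + 15) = q*(q - 3)*(q - 5)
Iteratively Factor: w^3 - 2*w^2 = (w)*(w^2 - 2*w) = w*(w - 2)*(w)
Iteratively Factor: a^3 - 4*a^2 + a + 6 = (a - 2)*(a^2 - 2*a - 3) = (a - 2)*(a + 1)*(a - 3)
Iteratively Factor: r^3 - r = (r - 1)*(r^2 + r) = (r - 1)*(r + 1)*(r)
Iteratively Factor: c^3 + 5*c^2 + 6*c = (c + 3)*(c^2 + 2*c) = c*(c + 3)*(c + 2)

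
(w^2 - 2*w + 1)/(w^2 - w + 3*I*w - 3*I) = (w - 1)/(w + 3*I)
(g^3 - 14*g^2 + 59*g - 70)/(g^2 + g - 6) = (g^2 - 12*g + 35)/(g + 3)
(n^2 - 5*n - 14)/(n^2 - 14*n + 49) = (n + 2)/(n - 7)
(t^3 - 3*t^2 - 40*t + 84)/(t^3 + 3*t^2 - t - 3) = (t^3 - 3*t^2 - 40*t + 84)/(t^3 + 3*t^2 - t - 3)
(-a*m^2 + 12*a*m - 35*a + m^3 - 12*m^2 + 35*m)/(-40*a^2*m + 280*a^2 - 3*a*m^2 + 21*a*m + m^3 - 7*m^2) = (a*m - 5*a - m^2 + 5*m)/(40*a^2 + 3*a*m - m^2)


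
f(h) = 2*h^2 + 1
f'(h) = 4*h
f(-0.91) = 2.66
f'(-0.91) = -3.64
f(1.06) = 3.25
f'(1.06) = 4.24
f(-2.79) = 16.57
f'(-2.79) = -11.16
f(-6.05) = 74.20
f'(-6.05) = -24.20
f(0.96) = 2.84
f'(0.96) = 3.84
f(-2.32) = 11.76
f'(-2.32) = -9.28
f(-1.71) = 6.85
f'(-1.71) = -6.84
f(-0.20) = 1.08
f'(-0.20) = -0.80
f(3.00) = 19.00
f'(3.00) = 12.00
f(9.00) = 163.00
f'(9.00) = 36.00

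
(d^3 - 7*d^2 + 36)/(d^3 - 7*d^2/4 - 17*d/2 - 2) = 4*(d^2 - 9*d + 18)/(4*d^2 - 15*d - 4)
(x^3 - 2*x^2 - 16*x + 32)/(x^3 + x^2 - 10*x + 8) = (x - 4)/(x - 1)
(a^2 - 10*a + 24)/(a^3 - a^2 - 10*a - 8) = (a - 6)/(a^2 + 3*a + 2)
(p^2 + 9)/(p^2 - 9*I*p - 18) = (p + 3*I)/(p - 6*I)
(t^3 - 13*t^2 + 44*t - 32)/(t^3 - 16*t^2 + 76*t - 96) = (t^2 - 5*t + 4)/(t^2 - 8*t + 12)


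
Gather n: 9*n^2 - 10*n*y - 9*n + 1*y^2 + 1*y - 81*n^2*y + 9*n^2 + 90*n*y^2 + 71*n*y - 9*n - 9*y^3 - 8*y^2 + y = n^2*(18 - 81*y) + n*(90*y^2 + 61*y - 18) - 9*y^3 - 7*y^2 + 2*y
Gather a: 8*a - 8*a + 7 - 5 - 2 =0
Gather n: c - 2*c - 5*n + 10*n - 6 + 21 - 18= -c + 5*n - 3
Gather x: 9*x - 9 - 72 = 9*x - 81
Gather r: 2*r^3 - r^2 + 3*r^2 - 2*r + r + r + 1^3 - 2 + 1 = 2*r^3 + 2*r^2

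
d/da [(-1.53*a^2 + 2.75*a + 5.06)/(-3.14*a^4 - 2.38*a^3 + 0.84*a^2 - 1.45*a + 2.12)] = (-9.6084*a^5 + 22.2636*a^4 + 76.6436*a^3 + 36.0369*a^2 - 14.988*a + 13.167)/(9.8596*a^8 + 14.9464*a^7 + 0.3892*a^6 + 5.1076*a^5 - 5.706*a^4 - 12.5272*a^3 + 5.6641*a^2 - 6.148*a + 4.4944)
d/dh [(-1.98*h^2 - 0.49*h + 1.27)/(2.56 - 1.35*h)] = (2.673*h^2 - 10.1376*h + 0.4601)/(1.8225*h^2 - 6.912*h + 6.5536)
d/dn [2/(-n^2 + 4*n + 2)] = 4*(n - 2)/(-n^2 + 4*n + 2)^2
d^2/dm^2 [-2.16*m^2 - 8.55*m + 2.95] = -4.32000000000000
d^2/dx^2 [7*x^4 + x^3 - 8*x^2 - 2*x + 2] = 84*x^2 + 6*x - 16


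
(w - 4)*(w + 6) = w^2 + 2*w - 24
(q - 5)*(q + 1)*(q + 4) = q^3 - 21*q - 20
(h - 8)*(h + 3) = h^2 - 5*h - 24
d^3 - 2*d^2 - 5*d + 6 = (d - 3)*(d - 1)*(d + 2)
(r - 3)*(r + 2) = r^2 - r - 6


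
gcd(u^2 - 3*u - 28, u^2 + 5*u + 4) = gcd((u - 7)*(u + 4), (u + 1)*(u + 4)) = u + 4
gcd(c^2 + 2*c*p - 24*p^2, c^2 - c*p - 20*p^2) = 1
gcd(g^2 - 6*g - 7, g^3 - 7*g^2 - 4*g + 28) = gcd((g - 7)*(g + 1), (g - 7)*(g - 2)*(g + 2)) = g - 7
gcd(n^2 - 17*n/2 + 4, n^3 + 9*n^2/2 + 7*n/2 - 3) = n - 1/2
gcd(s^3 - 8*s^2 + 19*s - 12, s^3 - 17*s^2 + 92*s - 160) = s - 4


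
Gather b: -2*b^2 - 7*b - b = -2*b^2 - 8*b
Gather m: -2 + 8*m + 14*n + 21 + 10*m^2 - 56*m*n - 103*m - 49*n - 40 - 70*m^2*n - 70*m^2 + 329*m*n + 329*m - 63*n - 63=m^2*(-70*n - 60) + m*(273*n + 234) - 98*n - 84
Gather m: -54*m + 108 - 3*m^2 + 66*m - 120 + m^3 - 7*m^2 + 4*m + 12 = m^3 - 10*m^2 + 16*m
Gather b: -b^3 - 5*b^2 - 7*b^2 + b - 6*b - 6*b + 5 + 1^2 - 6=-b^3 - 12*b^2 - 11*b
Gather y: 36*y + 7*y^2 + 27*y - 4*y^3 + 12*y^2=-4*y^3 + 19*y^2 + 63*y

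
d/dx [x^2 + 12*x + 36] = 2*x + 12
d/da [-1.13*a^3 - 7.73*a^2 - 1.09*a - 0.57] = -3.39*a^2 - 15.46*a - 1.09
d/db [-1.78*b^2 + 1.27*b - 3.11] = 1.27 - 3.56*b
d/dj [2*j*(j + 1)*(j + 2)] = 6*j^2 + 12*j + 4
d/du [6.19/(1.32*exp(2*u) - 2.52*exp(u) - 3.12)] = (15.5988 - 16.3416*exp(u))*exp(u)/(-1.32*exp(2*u) + 2.52*exp(u) + 3.12)^2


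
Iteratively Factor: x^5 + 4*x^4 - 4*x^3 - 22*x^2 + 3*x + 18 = (x - 1)*(x^4 + 5*x^3 + x^2 - 21*x - 18) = (x - 1)*(x + 3)*(x^3 + 2*x^2 - 5*x - 6) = (x - 2)*(x - 1)*(x + 3)*(x^2 + 4*x + 3) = (x - 2)*(x - 1)*(x + 1)*(x + 3)*(x + 3)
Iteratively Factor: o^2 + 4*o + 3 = (o + 1)*(o + 3)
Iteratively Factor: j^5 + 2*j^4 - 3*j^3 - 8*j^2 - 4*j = (j)*(j^4 + 2*j^3 - 3*j^2 - 8*j - 4) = j*(j - 2)*(j^3 + 4*j^2 + 5*j + 2) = j*(j - 2)*(j + 1)*(j^2 + 3*j + 2) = j*(j - 2)*(j + 1)^2*(j + 2)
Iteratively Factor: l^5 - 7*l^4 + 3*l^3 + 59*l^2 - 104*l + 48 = (l + 3)*(l^4 - 10*l^3 + 33*l^2 - 40*l + 16) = (l - 4)*(l + 3)*(l^3 - 6*l^2 + 9*l - 4) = (l - 4)^2*(l + 3)*(l^2 - 2*l + 1) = (l - 4)^2*(l - 1)*(l + 3)*(l - 1)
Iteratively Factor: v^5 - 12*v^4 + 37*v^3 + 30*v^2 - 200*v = (v)*(v^4 - 12*v^3 + 37*v^2 + 30*v - 200) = v*(v - 5)*(v^3 - 7*v^2 + 2*v + 40) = v*(v - 5)*(v + 2)*(v^2 - 9*v + 20) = v*(v - 5)*(v - 4)*(v + 2)*(v - 5)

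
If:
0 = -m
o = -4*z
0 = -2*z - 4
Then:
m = 0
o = 8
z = -2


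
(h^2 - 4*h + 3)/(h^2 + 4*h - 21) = (h - 1)/(h + 7)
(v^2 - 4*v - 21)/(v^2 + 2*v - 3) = (v - 7)/(v - 1)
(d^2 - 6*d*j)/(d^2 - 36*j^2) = d/(d + 6*j)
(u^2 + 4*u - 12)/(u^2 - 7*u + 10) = (u + 6)/(u - 5)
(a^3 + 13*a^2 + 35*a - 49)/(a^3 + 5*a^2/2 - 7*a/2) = 2*(a^2 + 14*a + 49)/(a*(2*a + 7))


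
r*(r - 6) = r^2 - 6*r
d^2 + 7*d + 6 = (d + 1)*(d + 6)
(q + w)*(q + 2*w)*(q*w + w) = q^3*w + 3*q^2*w^2 + q^2*w + 2*q*w^3 + 3*q*w^2 + 2*w^3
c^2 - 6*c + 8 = (c - 4)*(c - 2)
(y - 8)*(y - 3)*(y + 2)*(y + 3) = y^4 - 6*y^3 - 25*y^2 + 54*y + 144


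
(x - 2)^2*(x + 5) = x^3 + x^2 - 16*x + 20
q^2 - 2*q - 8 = (q - 4)*(q + 2)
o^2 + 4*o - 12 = (o - 2)*(o + 6)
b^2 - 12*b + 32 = (b - 8)*(b - 4)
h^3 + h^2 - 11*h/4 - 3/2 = (h - 3/2)*(h + 1/2)*(h + 2)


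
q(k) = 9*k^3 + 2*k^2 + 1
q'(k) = 27*k^2 + 4*k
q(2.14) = 98.36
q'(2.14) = 132.21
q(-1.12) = -9.14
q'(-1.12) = 29.39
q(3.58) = 439.58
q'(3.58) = 360.36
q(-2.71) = -163.43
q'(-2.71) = 187.45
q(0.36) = 1.68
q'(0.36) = 4.94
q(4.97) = 1155.27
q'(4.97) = 686.80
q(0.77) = 6.29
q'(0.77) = 19.09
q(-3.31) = -303.47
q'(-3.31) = 282.57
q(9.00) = 6724.00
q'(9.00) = 2223.00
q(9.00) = 6724.00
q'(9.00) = 2223.00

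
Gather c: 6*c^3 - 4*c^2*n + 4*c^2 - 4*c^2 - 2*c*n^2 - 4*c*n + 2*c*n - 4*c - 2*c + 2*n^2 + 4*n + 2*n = 6*c^3 - 4*c^2*n + c*(-2*n^2 - 2*n - 6) + 2*n^2 + 6*n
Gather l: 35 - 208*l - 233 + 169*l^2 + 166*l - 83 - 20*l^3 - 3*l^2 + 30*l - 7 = -20*l^3 + 166*l^2 - 12*l - 288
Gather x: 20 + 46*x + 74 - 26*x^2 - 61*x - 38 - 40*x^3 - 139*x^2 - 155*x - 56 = -40*x^3 - 165*x^2 - 170*x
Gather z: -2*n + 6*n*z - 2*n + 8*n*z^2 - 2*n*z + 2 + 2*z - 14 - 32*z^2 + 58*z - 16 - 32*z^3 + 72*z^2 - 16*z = -4*n - 32*z^3 + z^2*(8*n + 40) + z*(4*n + 44) - 28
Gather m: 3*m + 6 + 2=3*m + 8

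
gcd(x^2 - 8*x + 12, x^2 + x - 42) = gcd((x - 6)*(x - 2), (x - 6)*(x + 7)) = x - 6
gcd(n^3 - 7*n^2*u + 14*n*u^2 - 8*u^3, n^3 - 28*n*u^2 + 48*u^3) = n^2 - 6*n*u + 8*u^2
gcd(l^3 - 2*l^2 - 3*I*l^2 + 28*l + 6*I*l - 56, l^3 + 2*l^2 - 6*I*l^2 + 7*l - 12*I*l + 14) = l - 7*I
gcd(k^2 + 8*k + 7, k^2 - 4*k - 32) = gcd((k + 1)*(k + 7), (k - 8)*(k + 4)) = 1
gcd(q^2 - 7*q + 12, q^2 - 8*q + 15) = q - 3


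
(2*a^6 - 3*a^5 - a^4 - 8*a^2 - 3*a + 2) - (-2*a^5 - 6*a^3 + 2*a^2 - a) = 2*a^6 - a^5 - a^4 + 6*a^3 - 10*a^2 - 2*a + 2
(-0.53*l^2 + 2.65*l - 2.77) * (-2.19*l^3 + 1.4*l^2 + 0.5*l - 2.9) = 1.1607*l^5 - 6.5455*l^4 + 9.5113*l^3 - 1.016*l^2 - 9.07*l + 8.033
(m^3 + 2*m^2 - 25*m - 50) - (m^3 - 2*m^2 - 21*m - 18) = 4*m^2 - 4*m - 32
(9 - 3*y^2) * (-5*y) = 15*y^3 - 45*y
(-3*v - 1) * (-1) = 3*v + 1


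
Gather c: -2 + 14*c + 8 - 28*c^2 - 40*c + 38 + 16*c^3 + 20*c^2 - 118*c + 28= 16*c^3 - 8*c^2 - 144*c + 72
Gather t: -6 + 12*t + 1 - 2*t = 10*t - 5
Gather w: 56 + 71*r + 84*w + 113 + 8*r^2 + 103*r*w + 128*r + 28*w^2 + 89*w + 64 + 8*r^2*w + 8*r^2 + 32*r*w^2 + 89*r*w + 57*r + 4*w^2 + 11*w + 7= 16*r^2 + 256*r + w^2*(32*r + 32) + w*(8*r^2 + 192*r + 184) + 240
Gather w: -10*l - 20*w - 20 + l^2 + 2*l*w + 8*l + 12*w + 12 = l^2 - 2*l + w*(2*l - 8) - 8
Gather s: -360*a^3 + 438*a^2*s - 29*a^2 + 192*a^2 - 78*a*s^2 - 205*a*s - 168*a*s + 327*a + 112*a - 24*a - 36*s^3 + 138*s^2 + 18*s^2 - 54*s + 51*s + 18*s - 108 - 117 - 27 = -360*a^3 + 163*a^2 + 415*a - 36*s^3 + s^2*(156 - 78*a) + s*(438*a^2 - 373*a + 15) - 252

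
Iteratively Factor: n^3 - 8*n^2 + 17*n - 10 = (n - 2)*(n^2 - 6*n + 5) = (n - 2)*(n - 1)*(n - 5)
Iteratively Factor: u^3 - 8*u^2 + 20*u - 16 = (u - 2)*(u^2 - 6*u + 8) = (u - 4)*(u - 2)*(u - 2)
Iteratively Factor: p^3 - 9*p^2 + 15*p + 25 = (p + 1)*(p^2 - 10*p + 25) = (p - 5)*(p + 1)*(p - 5)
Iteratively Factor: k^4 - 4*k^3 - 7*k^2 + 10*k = (k - 5)*(k^3 + k^2 - 2*k) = (k - 5)*(k + 2)*(k^2 - k) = (k - 5)*(k - 1)*(k + 2)*(k)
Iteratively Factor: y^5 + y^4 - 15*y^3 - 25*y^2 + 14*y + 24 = (y - 1)*(y^4 + 2*y^3 - 13*y^2 - 38*y - 24) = (y - 4)*(y - 1)*(y^3 + 6*y^2 + 11*y + 6) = (y - 4)*(y - 1)*(y + 3)*(y^2 + 3*y + 2) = (y - 4)*(y - 1)*(y + 2)*(y + 3)*(y + 1)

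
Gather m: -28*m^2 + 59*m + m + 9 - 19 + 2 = -28*m^2 + 60*m - 8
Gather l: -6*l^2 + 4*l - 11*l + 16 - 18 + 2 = -6*l^2 - 7*l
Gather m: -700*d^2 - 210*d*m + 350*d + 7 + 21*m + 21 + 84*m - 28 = -700*d^2 + 350*d + m*(105 - 210*d)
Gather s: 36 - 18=18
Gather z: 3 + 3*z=3*z + 3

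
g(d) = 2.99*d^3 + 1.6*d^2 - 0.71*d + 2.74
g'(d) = 8.97*d^2 + 3.2*d - 0.71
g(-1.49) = -2.54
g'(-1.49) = 14.44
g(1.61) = 18.22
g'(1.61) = 27.69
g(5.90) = 668.33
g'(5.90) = 330.42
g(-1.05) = 1.79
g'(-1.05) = 5.82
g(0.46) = 3.04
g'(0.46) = 2.66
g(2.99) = 94.85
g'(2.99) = 89.05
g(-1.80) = -8.24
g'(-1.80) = 22.59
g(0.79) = 4.65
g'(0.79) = 7.42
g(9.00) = 2305.66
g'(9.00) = 754.66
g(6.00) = 701.92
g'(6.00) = 341.41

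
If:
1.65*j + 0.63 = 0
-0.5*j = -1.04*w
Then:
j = -0.38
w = -0.18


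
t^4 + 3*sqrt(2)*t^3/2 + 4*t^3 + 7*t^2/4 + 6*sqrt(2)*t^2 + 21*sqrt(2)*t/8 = t*(t + 1/2)*(t + 7/2)*(t + 3*sqrt(2)/2)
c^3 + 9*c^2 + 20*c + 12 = (c + 1)*(c + 2)*(c + 6)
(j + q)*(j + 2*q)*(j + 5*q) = j^3 + 8*j^2*q + 17*j*q^2 + 10*q^3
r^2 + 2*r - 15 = (r - 3)*(r + 5)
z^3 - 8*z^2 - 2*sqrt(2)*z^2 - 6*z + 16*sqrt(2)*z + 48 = (z - 8)*(z - 3*sqrt(2))*(z + sqrt(2))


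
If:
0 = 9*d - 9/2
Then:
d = 1/2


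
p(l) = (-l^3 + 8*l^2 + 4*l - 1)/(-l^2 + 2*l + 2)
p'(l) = (2*l - 2)*(-l^3 + 8*l^2 + 4*l - 1)/(-l^2 + 2*l + 2)^2 + (-3*l^2 + 16*l + 4)/(-l^2 + 2*l + 2)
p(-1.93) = -5.06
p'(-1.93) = 1.50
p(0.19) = 0.02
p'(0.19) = 2.94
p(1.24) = 4.88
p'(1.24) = 7.33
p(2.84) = -134.80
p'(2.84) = 1221.00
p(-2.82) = -6.36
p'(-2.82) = 1.41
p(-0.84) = -4.87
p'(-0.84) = -16.50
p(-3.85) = -7.76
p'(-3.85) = 1.31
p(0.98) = 3.22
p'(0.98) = 5.56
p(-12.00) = -17.05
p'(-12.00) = 1.06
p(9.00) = 0.75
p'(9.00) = 1.36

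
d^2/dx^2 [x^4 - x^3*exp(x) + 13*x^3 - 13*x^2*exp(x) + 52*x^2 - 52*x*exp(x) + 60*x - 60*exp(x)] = -x^3*exp(x) - 19*x^2*exp(x) + 12*x^2 - 110*x*exp(x) + 78*x - 190*exp(x) + 104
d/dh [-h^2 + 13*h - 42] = 13 - 2*h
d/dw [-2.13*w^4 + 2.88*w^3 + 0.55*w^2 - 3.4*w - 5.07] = -8.52*w^3 + 8.64*w^2 + 1.1*w - 3.4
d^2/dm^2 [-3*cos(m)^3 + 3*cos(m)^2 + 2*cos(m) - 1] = cos(m)/4 - 6*cos(2*m) + 27*cos(3*m)/4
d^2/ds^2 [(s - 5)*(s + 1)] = 2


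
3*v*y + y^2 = y*(3*v + y)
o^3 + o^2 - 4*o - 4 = (o - 2)*(o + 1)*(o + 2)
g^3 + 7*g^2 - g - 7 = (g - 1)*(g + 1)*(g + 7)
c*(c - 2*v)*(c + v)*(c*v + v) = c^4*v - c^3*v^2 + c^3*v - 2*c^2*v^3 - c^2*v^2 - 2*c*v^3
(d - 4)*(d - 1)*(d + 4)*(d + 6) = d^4 + 5*d^3 - 22*d^2 - 80*d + 96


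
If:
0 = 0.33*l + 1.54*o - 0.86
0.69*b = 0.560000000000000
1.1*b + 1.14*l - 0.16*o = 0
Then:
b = 0.81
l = -0.68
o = 0.71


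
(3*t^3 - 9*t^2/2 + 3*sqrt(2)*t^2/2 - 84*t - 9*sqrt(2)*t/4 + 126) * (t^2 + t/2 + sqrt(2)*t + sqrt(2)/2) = 3*t^5 - 3*t^4 + 9*sqrt(2)*t^4/2 - 333*t^3/4 - 9*sqrt(2)*t^3/2 - 699*sqrt(2)*t^2/8 + 81*t^2 + 243*t/4 + 84*sqrt(2)*t + 63*sqrt(2)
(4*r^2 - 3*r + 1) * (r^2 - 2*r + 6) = 4*r^4 - 11*r^3 + 31*r^2 - 20*r + 6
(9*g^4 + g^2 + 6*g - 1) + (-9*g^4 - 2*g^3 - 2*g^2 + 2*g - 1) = -2*g^3 - g^2 + 8*g - 2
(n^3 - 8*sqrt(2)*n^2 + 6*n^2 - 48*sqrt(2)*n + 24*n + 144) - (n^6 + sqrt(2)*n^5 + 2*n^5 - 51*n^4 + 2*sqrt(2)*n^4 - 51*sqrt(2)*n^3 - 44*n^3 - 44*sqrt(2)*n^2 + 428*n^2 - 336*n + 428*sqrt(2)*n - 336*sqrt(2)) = -n^6 - 2*n^5 - sqrt(2)*n^5 - 2*sqrt(2)*n^4 + 51*n^4 + 45*n^3 + 51*sqrt(2)*n^3 - 422*n^2 + 36*sqrt(2)*n^2 - 476*sqrt(2)*n + 360*n + 144 + 336*sqrt(2)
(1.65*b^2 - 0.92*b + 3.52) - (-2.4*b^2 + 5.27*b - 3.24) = 4.05*b^2 - 6.19*b + 6.76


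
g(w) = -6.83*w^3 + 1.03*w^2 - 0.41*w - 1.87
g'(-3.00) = -191.00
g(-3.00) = 193.04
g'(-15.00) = -4641.56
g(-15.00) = 23287.28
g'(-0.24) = -2.08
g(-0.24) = -1.62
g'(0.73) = -9.83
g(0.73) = -4.28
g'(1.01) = -19.23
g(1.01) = -8.27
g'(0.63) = -7.24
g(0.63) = -3.43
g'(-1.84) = -73.57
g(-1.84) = 44.92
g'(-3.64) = -279.39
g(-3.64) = 342.67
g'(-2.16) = -100.46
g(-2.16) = 72.65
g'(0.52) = -4.88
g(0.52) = -2.77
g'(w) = -20.49*w^2 + 2.06*w - 0.41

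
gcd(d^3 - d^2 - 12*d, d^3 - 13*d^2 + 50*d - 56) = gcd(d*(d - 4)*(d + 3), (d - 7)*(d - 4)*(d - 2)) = d - 4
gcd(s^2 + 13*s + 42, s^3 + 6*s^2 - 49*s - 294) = s^2 + 13*s + 42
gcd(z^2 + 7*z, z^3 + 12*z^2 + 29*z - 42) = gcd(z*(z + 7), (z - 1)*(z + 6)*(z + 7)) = z + 7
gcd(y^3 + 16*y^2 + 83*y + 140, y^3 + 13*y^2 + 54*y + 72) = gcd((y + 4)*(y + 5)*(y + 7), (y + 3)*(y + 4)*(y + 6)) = y + 4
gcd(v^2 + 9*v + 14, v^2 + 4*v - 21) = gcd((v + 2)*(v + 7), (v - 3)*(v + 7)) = v + 7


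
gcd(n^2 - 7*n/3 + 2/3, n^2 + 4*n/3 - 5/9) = n - 1/3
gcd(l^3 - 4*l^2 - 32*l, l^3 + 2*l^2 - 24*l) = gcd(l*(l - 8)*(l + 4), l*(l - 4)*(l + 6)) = l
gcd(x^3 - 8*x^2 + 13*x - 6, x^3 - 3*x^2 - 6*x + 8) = x - 1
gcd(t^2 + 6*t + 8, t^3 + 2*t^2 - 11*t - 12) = t + 4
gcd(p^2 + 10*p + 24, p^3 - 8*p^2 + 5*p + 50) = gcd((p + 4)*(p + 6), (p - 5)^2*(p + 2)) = 1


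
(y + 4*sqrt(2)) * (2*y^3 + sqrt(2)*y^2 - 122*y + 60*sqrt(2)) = 2*y^4 + 9*sqrt(2)*y^3 - 114*y^2 - 428*sqrt(2)*y + 480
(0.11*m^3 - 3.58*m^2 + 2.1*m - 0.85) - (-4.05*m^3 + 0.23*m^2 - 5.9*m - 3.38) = 4.16*m^3 - 3.81*m^2 + 8.0*m + 2.53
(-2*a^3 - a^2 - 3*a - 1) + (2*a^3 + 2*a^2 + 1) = a^2 - 3*a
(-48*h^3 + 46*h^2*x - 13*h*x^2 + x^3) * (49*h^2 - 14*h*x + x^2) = -2352*h^5 + 2926*h^4*x - 1329*h^3*x^2 + 277*h^2*x^3 - 27*h*x^4 + x^5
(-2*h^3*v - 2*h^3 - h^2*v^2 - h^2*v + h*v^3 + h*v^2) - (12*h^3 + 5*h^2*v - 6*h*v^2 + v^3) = -2*h^3*v - 14*h^3 - h^2*v^2 - 6*h^2*v + h*v^3 + 7*h*v^2 - v^3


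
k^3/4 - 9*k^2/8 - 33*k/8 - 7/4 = (k/4 + 1/2)*(k - 7)*(k + 1/2)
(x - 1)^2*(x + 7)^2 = x^4 + 12*x^3 + 22*x^2 - 84*x + 49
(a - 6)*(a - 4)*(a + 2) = a^3 - 8*a^2 + 4*a + 48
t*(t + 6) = t^2 + 6*t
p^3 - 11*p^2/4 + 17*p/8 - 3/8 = (p - 3/2)*(p - 1)*(p - 1/4)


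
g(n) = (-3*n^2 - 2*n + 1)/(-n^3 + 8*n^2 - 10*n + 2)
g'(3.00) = 0.04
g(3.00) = -1.88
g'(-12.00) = -0.00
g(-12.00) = -0.14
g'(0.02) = 1.68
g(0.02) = 0.53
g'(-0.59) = 0.34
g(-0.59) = 0.10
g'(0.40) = 3.75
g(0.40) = 0.36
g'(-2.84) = 0.03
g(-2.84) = -0.15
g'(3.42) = -0.19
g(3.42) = -1.92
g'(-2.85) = 0.03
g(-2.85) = -0.15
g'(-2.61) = 0.03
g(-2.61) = -0.14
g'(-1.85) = 0.07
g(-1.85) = -0.10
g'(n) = (-6*n - 2)/(-n^3 + 8*n^2 - 10*n + 2) + (-3*n^2 - 2*n + 1)*(3*n^2 - 16*n + 10)/(-n^3 + 8*n^2 - 10*n + 2)^2 = (-3*n^4 - 4*n^3 + 49*n^2 - 28*n + 6)/(n^6 - 16*n^5 + 84*n^4 - 164*n^3 + 132*n^2 - 40*n + 4)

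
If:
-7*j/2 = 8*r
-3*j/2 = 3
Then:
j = -2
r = 7/8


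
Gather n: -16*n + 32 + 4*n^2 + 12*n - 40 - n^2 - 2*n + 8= 3*n^2 - 6*n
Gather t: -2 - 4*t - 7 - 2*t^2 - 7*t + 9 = -2*t^2 - 11*t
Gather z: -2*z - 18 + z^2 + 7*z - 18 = z^2 + 5*z - 36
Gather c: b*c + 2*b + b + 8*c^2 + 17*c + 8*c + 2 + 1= 3*b + 8*c^2 + c*(b + 25) + 3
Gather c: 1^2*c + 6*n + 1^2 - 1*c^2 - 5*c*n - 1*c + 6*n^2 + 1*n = -c^2 - 5*c*n + 6*n^2 + 7*n + 1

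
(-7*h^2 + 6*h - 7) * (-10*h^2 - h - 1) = 70*h^4 - 53*h^3 + 71*h^2 + h + 7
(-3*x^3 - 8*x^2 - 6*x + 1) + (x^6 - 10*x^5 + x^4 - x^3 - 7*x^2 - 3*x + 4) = x^6 - 10*x^5 + x^4 - 4*x^3 - 15*x^2 - 9*x + 5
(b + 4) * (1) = b + 4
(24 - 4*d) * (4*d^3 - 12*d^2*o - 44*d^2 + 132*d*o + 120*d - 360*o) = -16*d^4 + 48*d^3*o + 272*d^3 - 816*d^2*o - 1536*d^2 + 4608*d*o + 2880*d - 8640*o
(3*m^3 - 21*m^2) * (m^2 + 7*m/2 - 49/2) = 3*m^5 - 21*m^4/2 - 147*m^3 + 1029*m^2/2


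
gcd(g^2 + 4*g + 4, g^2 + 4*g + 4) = g^2 + 4*g + 4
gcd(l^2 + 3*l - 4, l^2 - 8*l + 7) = l - 1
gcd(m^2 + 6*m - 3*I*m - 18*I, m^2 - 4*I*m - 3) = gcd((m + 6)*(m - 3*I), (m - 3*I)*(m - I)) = m - 3*I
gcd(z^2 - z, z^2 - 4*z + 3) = z - 1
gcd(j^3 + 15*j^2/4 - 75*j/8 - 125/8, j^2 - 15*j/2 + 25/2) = j - 5/2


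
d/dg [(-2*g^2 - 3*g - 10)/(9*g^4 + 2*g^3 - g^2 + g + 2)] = (36*g^5 + 85*g^4 + 372*g^3 + 55*g^2 - 28*g + 4)/(81*g^8 + 36*g^7 - 14*g^6 + 14*g^5 + 41*g^4 + 6*g^3 - 3*g^2 + 4*g + 4)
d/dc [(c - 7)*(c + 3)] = 2*c - 4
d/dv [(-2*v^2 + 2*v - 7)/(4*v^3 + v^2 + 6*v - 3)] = 2*(4*v^4 - 8*v^3 + 35*v^2 + 13*v + 18)/(16*v^6 + 8*v^5 + 49*v^4 - 12*v^3 + 30*v^2 - 36*v + 9)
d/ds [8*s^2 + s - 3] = 16*s + 1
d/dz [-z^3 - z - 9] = -3*z^2 - 1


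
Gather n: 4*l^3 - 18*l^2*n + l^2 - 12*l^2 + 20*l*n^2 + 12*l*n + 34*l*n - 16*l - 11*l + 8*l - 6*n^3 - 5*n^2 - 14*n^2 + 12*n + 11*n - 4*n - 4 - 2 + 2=4*l^3 - 11*l^2 - 19*l - 6*n^3 + n^2*(20*l - 19) + n*(-18*l^2 + 46*l + 19) - 4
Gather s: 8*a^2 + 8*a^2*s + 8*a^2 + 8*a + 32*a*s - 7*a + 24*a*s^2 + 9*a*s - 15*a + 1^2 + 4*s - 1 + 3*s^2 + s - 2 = 16*a^2 - 14*a + s^2*(24*a + 3) + s*(8*a^2 + 41*a + 5) - 2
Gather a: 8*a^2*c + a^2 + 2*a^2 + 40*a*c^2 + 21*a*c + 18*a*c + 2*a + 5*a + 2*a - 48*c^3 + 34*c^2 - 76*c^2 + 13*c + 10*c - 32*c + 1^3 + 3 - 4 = a^2*(8*c + 3) + a*(40*c^2 + 39*c + 9) - 48*c^3 - 42*c^2 - 9*c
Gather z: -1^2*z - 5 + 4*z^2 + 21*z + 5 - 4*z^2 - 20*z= 0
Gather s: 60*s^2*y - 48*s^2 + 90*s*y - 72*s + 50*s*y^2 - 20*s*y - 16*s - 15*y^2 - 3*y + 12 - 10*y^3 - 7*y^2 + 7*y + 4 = s^2*(60*y - 48) + s*(50*y^2 + 70*y - 88) - 10*y^3 - 22*y^2 + 4*y + 16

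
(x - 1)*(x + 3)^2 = x^3 + 5*x^2 + 3*x - 9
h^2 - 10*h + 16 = (h - 8)*(h - 2)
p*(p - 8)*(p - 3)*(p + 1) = p^4 - 10*p^3 + 13*p^2 + 24*p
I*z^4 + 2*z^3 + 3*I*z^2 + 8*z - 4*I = (z - 2*I)*(z - I)*(z + 2*I)*(I*z + 1)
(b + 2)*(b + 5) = b^2 + 7*b + 10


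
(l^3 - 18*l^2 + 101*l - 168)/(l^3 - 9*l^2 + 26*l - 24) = (l^2 - 15*l + 56)/(l^2 - 6*l + 8)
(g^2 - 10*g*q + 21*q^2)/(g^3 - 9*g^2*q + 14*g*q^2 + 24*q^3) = (g^2 - 10*g*q + 21*q^2)/(g^3 - 9*g^2*q + 14*g*q^2 + 24*q^3)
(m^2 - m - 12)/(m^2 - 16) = (m + 3)/(m + 4)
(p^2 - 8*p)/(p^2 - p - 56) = p/(p + 7)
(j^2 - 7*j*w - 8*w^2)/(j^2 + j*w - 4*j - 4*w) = (j - 8*w)/(j - 4)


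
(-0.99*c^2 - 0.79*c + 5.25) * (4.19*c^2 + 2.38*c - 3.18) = -4.1481*c^4 - 5.6663*c^3 + 23.2655*c^2 + 15.0072*c - 16.695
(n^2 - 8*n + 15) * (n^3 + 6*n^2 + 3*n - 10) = n^5 - 2*n^4 - 30*n^3 + 56*n^2 + 125*n - 150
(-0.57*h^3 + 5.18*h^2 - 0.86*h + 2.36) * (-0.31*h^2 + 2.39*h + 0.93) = 0.1767*h^5 - 2.9681*h^4 + 12.1167*h^3 + 2.0304*h^2 + 4.8406*h + 2.1948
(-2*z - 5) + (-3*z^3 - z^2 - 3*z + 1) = -3*z^3 - z^2 - 5*z - 4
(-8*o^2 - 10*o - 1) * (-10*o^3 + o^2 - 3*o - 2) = 80*o^5 + 92*o^4 + 24*o^3 + 45*o^2 + 23*o + 2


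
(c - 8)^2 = c^2 - 16*c + 64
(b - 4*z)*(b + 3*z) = b^2 - b*z - 12*z^2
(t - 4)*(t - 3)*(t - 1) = t^3 - 8*t^2 + 19*t - 12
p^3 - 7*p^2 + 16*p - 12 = (p - 3)*(p - 2)^2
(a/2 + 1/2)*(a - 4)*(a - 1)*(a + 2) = a^4/2 - a^3 - 9*a^2/2 + a + 4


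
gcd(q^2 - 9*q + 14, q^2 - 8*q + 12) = q - 2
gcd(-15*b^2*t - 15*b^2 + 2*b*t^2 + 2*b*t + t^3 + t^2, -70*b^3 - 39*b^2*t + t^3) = 5*b + t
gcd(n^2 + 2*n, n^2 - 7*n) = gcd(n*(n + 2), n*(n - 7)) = n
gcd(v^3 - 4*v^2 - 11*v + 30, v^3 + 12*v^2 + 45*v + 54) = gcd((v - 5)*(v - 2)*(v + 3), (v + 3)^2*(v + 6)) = v + 3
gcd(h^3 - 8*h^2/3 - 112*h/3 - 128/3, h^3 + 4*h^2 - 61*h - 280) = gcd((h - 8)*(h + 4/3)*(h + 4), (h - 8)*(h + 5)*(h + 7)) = h - 8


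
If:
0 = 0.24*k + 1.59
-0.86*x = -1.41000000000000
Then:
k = -6.62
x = 1.64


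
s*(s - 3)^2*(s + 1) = s^4 - 5*s^3 + 3*s^2 + 9*s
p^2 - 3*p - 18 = (p - 6)*(p + 3)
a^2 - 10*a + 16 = (a - 8)*(a - 2)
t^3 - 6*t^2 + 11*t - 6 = (t - 3)*(t - 2)*(t - 1)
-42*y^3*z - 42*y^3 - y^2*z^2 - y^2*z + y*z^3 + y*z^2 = (-7*y + z)*(6*y + z)*(y*z + y)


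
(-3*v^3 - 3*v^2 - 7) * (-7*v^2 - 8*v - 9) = 21*v^5 + 45*v^4 + 51*v^3 + 76*v^2 + 56*v + 63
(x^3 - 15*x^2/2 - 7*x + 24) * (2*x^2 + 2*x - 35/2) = 2*x^5 - 13*x^4 - 93*x^3/2 + 661*x^2/4 + 341*x/2 - 420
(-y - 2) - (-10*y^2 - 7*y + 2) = 10*y^2 + 6*y - 4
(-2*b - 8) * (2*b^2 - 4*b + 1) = -4*b^3 - 8*b^2 + 30*b - 8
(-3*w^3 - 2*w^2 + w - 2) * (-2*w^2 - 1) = 6*w^5 + 4*w^4 + w^3 + 6*w^2 - w + 2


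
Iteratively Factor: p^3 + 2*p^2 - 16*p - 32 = (p - 4)*(p^2 + 6*p + 8) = (p - 4)*(p + 4)*(p + 2)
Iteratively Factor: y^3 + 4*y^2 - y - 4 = (y + 4)*(y^2 - 1) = (y + 1)*(y + 4)*(y - 1)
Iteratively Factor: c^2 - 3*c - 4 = (c + 1)*(c - 4)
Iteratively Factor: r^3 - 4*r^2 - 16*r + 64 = (r - 4)*(r^2 - 16) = (r - 4)*(r + 4)*(r - 4)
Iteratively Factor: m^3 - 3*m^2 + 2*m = (m - 2)*(m^2 - m) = m*(m - 2)*(m - 1)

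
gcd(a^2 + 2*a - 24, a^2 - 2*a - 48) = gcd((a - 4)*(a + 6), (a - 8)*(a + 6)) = a + 6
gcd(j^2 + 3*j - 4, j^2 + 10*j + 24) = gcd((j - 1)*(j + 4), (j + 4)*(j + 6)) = j + 4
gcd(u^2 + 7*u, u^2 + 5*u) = u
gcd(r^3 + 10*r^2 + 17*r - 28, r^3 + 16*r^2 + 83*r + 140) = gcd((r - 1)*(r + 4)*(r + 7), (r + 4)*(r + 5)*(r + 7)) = r^2 + 11*r + 28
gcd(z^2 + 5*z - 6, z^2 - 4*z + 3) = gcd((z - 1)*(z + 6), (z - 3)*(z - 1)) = z - 1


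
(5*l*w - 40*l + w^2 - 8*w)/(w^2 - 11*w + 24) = (5*l + w)/(w - 3)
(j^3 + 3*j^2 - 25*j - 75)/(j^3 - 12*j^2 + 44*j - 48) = (j^3 + 3*j^2 - 25*j - 75)/(j^3 - 12*j^2 + 44*j - 48)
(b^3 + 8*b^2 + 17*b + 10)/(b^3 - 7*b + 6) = (b^3 + 8*b^2 + 17*b + 10)/(b^3 - 7*b + 6)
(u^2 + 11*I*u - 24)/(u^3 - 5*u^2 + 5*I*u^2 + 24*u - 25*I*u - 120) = (u + 3*I)/(u^2 - u*(5 + 3*I) + 15*I)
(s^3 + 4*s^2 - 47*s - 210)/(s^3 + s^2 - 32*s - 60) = (s^2 - s - 42)/(s^2 - 4*s - 12)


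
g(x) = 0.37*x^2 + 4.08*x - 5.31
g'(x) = 0.74*x + 4.08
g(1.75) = 2.96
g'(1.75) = 5.38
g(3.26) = 11.92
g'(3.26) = 6.49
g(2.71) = 8.46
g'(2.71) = 6.09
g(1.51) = 1.69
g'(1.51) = 5.20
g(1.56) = 1.96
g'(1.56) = 5.23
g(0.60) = -2.73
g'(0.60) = 4.52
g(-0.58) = -7.55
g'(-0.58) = 3.65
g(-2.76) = -13.75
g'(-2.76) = 2.04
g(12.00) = 96.93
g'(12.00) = 12.96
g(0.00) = -5.31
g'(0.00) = 4.08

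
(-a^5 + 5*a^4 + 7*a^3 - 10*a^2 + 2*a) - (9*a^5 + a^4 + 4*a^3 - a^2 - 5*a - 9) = -10*a^5 + 4*a^4 + 3*a^3 - 9*a^2 + 7*a + 9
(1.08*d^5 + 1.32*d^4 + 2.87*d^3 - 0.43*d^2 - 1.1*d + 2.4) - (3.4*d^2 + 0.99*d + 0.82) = 1.08*d^5 + 1.32*d^4 + 2.87*d^3 - 3.83*d^2 - 2.09*d + 1.58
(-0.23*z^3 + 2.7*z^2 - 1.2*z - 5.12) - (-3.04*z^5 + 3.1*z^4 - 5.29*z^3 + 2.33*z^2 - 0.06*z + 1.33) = 3.04*z^5 - 3.1*z^4 + 5.06*z^3 + 0.37*z^2 - 1.14*z - 6.45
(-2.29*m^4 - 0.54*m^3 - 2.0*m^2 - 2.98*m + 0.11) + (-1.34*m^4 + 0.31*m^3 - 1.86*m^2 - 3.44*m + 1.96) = -3.63*m^4 - 0.23*m^3 - 3.86*m^2 - 6.42*m + 2.07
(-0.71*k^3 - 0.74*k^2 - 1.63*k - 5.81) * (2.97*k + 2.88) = -2.1087*k^4 - 4.2426*k^3 - 6.9723*k^2 - 21.9501*k - 16.7328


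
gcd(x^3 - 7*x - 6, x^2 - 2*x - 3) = x^2 - 2*x - 3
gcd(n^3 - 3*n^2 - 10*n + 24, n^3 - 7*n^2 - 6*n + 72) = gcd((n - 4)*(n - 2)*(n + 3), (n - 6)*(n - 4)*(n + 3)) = n^2 - n - 12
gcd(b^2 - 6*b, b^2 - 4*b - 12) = b - 6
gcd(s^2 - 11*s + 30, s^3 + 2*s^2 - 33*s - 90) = s - 6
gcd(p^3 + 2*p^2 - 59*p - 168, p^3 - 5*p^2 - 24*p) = p^2 - 5*p - 24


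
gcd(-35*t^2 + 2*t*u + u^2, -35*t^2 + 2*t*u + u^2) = 35*t^2 - 2*t*u - u^2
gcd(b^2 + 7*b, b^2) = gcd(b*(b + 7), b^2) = b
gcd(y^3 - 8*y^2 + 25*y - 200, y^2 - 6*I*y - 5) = y - 5*I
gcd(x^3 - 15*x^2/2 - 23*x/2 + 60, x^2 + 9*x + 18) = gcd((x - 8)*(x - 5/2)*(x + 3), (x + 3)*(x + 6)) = x + 3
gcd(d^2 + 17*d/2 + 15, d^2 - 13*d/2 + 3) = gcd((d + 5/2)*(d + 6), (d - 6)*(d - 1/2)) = 1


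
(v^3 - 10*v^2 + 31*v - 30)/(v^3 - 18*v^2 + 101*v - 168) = (v^2 - 7*v + 10)/(v^2 - 15*v + 56)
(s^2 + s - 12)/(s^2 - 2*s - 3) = (s + 4)/(s + 1)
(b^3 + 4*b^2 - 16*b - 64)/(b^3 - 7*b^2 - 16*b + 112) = (b + 4)/(b - 7)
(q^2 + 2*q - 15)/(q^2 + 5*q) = (q - 3)/q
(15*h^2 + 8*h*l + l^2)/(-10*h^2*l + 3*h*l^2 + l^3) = (-3*h - l)/(l*(2*h - l))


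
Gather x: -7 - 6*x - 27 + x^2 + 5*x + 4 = x^2 - x - 30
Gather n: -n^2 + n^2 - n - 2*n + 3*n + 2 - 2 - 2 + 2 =0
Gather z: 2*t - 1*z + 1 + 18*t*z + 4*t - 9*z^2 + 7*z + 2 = 6*t - 9*z^2 + z*(18*t + 6) + 3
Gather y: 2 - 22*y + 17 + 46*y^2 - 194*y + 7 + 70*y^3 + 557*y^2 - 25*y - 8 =70*y^3 + 603*y^2 - 241*y + 18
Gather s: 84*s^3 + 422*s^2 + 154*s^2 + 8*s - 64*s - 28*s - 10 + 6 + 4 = 84*s^3 + 576*s^2 - 84*s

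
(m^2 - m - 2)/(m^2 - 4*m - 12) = (-m^2 + m + 2)/(-m^2 + 4*m + 12)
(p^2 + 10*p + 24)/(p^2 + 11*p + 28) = (p + 6)/(p + 7)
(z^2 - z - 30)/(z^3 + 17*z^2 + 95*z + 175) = (z - 6)/(z^2 + 12*z + 35)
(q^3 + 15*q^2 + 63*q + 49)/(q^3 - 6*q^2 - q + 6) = (q^2 + 14*q + 49)/(q^2 - 7*q + 6)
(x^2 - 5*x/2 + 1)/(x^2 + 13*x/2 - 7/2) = (x - 2)/(x + 7)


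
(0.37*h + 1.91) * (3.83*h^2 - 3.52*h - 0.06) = 1.4171*h^3 + 6.0129*h^2 - 6.7454*h - 0.1146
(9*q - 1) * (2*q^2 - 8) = 18*q^3 - 2*q^2 - 72*q + 8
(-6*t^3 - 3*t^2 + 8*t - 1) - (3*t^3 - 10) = -9*t^3 - 3*t^2 + 8*t + 9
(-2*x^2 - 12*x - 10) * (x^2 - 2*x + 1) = -2*x^4 - 8*x^3 + 12*x^2 + 8*x - 10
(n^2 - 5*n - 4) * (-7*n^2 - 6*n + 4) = -7*n^4 + 29*n^3 + 62*n^2 + 4*n - 16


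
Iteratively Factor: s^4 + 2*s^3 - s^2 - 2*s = (s)*(s^3 + 2*s^2 - s - 2) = s*(s - 1)*(s^2 + 3*s + 2) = s*(s - 1)*(s + 1)*(s + 2)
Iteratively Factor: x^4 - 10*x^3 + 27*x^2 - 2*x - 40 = (x - 2)*(x^3 - 8*x^2 + 11*x + 20) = (x - 4)*(x - 2)*(x^2 - 4*x - 5) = (x - 5)*(x - 4)*(x - 2)*(x + 1)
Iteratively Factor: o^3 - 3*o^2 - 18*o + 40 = (o - 5)*(o^2 + 2*o - 8) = (o - 5)*(o - 2)*(o + 4)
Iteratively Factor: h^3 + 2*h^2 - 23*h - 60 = (h + 4)*(h^2 - 2*h - 15) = (h + 3)*(h + 4)*(h - 5)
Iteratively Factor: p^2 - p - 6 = (p - 3)*(p + 2)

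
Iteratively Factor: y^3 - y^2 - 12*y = (y - 4)*(y^2 + 3*y) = (y - 4)*(y + 3)*(y)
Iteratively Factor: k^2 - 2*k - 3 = (k - 3)*(k + 1)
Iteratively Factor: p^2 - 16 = (p + 4)*(p - 4)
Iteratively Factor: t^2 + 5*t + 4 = (t + 4)*(t + 1)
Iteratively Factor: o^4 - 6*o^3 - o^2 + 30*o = (o - 5)*(o^3 - o^2 - 6*o) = o*(o - 5)*(o^2 - o - 6) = o*(o - 5)*(o + 2)*(o - 3)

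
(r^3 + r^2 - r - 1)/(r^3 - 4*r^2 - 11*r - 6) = (r - 1)/(r - 6)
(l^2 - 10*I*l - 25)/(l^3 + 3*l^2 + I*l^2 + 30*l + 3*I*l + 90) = (l - 5*I)/(l^2 + l*(3 + 6*I) + 18*I)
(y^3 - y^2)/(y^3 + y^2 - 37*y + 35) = y^2/(y^2 + 2*y - 35)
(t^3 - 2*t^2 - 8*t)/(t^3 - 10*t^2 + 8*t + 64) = t/(t - 8)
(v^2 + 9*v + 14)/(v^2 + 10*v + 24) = (v^2 + 9*v + 14)/(v^2 + 10*v + 24)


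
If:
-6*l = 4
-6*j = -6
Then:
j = 1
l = -2/3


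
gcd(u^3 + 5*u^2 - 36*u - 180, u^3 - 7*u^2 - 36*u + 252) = u^2 - 36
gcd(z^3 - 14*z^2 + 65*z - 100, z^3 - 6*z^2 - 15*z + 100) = z^2 - 10*z + 25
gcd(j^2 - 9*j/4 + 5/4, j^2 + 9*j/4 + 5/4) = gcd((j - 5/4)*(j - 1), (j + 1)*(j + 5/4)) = 1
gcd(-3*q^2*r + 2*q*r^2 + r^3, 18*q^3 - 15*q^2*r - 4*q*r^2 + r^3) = 3*q^2 - 2*q*r - r^2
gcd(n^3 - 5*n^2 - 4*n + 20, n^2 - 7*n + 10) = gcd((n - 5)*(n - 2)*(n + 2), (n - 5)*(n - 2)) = n^2 - 7*n + 10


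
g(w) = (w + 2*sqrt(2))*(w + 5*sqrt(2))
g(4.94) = 93.31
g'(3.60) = 17.10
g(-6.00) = -3.40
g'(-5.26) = -0.62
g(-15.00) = 96.51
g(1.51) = 37.23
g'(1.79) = 13.48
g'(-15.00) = -20.10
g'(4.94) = 19.78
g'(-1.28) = 7.34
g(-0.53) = 15.03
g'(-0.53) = 8.84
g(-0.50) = 15.30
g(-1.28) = 8.97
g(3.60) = 68.60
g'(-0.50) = 8.90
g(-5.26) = -4.40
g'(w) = 2*w + 7*sqrt(2)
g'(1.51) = 12.92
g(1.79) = 40.92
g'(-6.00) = -2.10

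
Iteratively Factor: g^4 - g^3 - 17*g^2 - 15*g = (g + 1)*(g^3 - 2*g^2 - 15*g) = (g + 1)*(g + 3)*(g^2 - 5*g) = (g - 5)*(g + 1)*(g + 3)*(g)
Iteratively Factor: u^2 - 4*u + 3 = (u - 3)*(u - 1)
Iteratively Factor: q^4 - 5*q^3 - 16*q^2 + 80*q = (q + 4)*(q^3 - 9*q^2 + 20*q) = (q - 5)*(q + 4)*(q^2 - 4*q) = q*(q - 5)*(q + 4)*(q - 4)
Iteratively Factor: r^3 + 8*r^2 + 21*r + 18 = (r + 3)*(r^2 + 5*r + 6) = (r + 2)*(r + 3)*(r + 3)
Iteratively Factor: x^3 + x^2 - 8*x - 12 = (x + 2)*(x^2 - x - 6) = (x + 2)^2*(x - 3)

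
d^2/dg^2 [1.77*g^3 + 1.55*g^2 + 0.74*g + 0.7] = 10.62*g + 3.1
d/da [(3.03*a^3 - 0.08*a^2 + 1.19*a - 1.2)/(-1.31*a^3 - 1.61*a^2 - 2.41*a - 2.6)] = (-4.9831*a^4 - 11.4868*a^3 - 26.2413*a^2 - 3.448*a - 5.986)/(1.7161*a^6 + 4.2182*a^5 + 8.9063*a^4 + 14.5722*a^3 + 14.1801*a^2 + 12.532*a + 6.76)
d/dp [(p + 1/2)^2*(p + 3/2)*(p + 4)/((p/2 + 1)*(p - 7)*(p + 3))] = (4*p^6 - 16*p^5 - 447*p^4 - 2239*p^3 - 4598*p^2 - 3924*p - 1065)/(2*(p^6 - 4*p^5 - 54*p^4 + 32*p^3 + 1009*p^2 + 2436*p + 1764))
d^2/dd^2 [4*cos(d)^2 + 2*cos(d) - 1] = -2*cos(d) - 8*cos(2*d)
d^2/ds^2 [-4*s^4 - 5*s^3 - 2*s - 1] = 6*s*(-8*s - 5)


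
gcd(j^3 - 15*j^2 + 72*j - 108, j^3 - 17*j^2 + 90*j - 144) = j^2 - 9*j + 18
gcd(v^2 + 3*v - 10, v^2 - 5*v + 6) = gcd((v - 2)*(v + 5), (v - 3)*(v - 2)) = v - 2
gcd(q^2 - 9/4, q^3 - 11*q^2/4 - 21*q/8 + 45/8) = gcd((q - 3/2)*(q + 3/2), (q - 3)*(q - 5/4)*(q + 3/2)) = q + 3/2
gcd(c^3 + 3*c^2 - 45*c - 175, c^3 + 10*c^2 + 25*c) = c^2 + 10*c + 25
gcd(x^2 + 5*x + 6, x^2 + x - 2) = x + 2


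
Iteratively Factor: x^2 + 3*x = (x)*(x + 3)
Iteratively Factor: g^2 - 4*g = (g)*(g - 4)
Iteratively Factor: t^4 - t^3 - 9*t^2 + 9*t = (t + 3)*(t^3 - 4*t^2 + 3*t) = (t - 3)*(t + 3)*(t^2 - t) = (t - 3)*(t - 1)*(t + 3)*(t)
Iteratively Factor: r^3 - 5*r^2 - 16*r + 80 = (r - 5)*(r^2 - 16) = (r - 5)*(r + 4)*(r - 4)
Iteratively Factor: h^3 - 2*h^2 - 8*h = (h + 2)*(h^2 - 4*h) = (h - 4)*(h + 2)*(h)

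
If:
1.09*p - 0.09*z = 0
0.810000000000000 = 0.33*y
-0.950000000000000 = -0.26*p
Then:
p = 3.65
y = 2.45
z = 44.25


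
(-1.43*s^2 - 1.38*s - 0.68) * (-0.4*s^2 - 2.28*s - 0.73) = 0.572*s^4 + 3.8124*s^3 + 4.4623*s^2 + 2.5578*s + 0.4964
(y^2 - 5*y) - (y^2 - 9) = 9 - 5*y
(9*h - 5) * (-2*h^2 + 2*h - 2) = -18*h^3 + 28*h^2 - 28*h + 10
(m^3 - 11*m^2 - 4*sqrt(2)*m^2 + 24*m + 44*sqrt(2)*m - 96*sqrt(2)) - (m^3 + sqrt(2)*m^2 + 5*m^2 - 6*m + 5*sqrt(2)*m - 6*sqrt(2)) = -16*m^2 - 5*sqrt(2)*m^2 + 30*m + 39*sqrt(2)*m - 90*sqrt(2)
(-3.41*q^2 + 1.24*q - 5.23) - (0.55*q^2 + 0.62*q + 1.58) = -3.96*q^2 + 0.62*q - 6.81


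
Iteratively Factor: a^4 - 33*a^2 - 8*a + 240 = (a - 3)*(a^3 + 3*a^2 - 24*a - 80) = (a - 5)*(a - 3)*(a^2 + 8*a + 16) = (a - 5)*(a - 3)*(a + 4)*(a + 4)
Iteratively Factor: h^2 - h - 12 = (h + 3)*(h - 4)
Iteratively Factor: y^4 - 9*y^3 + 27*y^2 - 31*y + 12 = (y - 1)*(y^3 - 8*y^2 + 19*y - 12) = (y - 1)^2*(y^2 - 7*y + 12) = (y - 4)*(y - 1)^2*(y - 3)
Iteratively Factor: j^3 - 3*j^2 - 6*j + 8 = (j - 1)*(j^2 - 2*j - 8) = (j - 4)*(j - 1)*(j + 2)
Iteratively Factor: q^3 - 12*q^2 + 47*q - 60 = (q - 3)*(q^2 - 9*q + 20) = (q - 4)*(q - 3)*(q - 5)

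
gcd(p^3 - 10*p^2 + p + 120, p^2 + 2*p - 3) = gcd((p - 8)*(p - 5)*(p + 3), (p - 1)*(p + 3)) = p + 3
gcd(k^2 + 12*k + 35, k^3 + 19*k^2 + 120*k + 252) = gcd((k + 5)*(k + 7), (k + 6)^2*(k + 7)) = k + 7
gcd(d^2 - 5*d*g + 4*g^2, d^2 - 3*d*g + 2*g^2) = d - g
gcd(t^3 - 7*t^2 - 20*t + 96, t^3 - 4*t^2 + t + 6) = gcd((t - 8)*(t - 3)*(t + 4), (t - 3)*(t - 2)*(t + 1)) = t - 3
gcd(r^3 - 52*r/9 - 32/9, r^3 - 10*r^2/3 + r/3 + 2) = r + 2/3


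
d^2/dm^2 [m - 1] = 0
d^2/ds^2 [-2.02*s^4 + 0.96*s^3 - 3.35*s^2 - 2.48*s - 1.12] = -24.24*s^2 + 5.76*s - 6.7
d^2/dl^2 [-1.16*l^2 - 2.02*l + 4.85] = -2.32000000000000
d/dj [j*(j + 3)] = 2*j + 3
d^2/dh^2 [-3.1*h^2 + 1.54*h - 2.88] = -6.20000000000000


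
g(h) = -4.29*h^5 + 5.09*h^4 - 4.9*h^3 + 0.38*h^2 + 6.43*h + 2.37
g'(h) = -21.45*h^4 + 20.36*h^3 - 14.7*h^2 + 0.76*h + 6.43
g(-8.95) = 282508.97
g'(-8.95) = -153406.32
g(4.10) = -3834.51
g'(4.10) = -4895.59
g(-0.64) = 1.01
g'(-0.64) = -9.01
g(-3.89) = 5258.30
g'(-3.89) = -6329.07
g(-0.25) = 0.89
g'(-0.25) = 4.92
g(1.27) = 0.18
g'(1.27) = -30.41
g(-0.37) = 0.42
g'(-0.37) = 2.70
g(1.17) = 2.70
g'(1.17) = -20.39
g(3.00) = -737.40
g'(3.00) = -1311.32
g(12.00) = -970275.99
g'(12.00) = -411706.37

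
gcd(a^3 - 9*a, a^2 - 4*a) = a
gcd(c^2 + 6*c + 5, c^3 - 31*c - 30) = c^2 + 6*c + 5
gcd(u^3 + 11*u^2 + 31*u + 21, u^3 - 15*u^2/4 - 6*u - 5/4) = u + 1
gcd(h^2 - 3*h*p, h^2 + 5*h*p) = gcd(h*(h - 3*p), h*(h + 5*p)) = h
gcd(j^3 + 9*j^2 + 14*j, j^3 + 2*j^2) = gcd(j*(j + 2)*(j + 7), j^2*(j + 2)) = j^2 + 2*j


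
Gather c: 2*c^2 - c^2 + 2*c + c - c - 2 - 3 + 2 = c^2 + 2*c - 3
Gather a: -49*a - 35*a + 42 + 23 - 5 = 60 - 84*a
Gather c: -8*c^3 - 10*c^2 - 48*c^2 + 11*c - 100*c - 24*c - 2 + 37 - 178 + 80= -8*c^3 - 58*c^2 - 113*c - 63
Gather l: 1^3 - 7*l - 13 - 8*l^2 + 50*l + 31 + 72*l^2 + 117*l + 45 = 64*l^2 + 160*l + 64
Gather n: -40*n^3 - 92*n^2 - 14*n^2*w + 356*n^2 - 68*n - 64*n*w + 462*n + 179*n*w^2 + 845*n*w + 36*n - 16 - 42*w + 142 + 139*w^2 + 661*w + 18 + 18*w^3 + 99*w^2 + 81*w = -40*n^3 + n^2*(264 - 14*w) + n*(179*w^2 + 781*w + 430) + 18*w^3 + 238*w^2 + 700*w + 144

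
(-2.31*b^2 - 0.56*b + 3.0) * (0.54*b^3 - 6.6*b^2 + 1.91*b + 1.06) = -1.2474*b^5 + 14.9436*b^4 + 0.903900000000001*b^3 - 23.3182*b^2 + 5.1364*b + 3.18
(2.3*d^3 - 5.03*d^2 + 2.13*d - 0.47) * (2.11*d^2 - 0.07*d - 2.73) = 4.853*d^5 - 10.7743*d^4 - 1.4326*d^3 + 12.5911*d^2 - 5.782*d + 1.2831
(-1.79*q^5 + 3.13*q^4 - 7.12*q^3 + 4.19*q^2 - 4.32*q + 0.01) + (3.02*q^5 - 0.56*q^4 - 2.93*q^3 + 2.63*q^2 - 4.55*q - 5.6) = 1.23*q^5 + 2.57*q^4 - 10.05*q^3 + 6.82*q^2 - 8.87*q - 5.59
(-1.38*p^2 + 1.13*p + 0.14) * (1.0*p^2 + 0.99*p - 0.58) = -1.38*p^4 - 0.2362*p^3 + 2.0591*p^2 - 0.5168*p - 0.0812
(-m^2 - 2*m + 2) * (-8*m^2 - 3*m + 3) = 8*m^4 + 19*m^3 - 13*m^2 - 12*m + 6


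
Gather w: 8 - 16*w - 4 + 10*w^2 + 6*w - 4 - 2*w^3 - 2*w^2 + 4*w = -2*w^3 + 8*w^2 - 6*w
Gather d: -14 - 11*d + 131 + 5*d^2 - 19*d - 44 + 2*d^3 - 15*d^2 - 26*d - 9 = 2*d^3 - 10*d^2 - 56*d + 64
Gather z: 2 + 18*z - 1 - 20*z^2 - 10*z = -20*z^2 + 8*z + 1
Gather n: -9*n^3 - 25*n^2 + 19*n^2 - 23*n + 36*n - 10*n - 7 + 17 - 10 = -9*n^3 - 6*n^2 + 3*n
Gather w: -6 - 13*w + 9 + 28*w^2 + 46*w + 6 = 28*w^2 + 33*w + 9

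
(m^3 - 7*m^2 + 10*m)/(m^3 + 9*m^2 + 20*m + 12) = m*(m^2 - 7*m + 10)/(m^3 + 9*m^2 + 20*m + 12)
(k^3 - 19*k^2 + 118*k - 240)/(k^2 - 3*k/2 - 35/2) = 2*(k^2 - 14*k + 48)/(2*k + 7)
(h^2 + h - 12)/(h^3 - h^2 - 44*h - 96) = (h - 3)/(h^2 - 5*h - 24)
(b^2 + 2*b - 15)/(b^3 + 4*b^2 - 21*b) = (b + 5)/(b*(b + 7))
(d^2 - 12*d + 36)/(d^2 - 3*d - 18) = (d - 6)/(d + 3)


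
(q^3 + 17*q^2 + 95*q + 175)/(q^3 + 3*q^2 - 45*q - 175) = (q + 7)/(q - 7)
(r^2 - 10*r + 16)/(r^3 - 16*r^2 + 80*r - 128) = (r - 2)/(r^2 - 8*r + 16)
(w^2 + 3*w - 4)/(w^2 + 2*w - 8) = (w - 1)/(w - 2)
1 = 1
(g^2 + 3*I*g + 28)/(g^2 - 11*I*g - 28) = (g + 7*I)/(g - 7*I)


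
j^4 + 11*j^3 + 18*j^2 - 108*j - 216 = (j - 3)*(j + 2)*(j + 6)^2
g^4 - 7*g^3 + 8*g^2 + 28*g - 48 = (g - 4)*(g - 3)*(g - 2)*(g + 2)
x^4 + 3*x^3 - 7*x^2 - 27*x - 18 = (x - 3)*(x + 1)*(x + 2)*(x + 3)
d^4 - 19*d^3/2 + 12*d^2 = d^2*(d - 8)*(d - 3/2)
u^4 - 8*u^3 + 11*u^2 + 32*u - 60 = (u - 5)*(u - 3)*(u - 2)*(u + 2)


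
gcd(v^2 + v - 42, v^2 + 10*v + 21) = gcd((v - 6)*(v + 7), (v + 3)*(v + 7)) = v + 7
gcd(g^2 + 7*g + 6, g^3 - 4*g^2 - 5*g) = g + 1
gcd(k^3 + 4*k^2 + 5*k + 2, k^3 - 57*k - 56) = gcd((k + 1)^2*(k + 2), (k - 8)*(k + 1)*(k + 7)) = k + 1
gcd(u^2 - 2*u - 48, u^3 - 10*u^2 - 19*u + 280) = u - 8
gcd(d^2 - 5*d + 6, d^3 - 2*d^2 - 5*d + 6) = d - 3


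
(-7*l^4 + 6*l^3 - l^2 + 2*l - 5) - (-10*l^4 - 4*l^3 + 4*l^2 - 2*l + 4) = 3*l^4 + 10*l^3 - 5*l^2 + 4*l - 9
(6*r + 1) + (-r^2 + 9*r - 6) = -r^2 + 15*r - 5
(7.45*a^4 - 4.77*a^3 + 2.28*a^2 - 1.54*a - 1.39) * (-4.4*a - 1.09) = -32.78*a^5 + 12.8675*a^4 - 4.8327*a^3 + 4.2908*a^2 + 7.7946*a + 1.5151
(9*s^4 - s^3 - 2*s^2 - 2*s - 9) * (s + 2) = 9*s^5 + 17*s^4 - 4*s^3 - 6*s^2 - 13*s - 18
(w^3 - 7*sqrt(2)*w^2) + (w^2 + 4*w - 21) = w^3 - 7*sqrt(2)*w^2 + w^2 + 4*w - 21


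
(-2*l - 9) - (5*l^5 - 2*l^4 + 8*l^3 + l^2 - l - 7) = -5*l^5 + 2*l^4 - 8*l^3 - l^2 - l - 2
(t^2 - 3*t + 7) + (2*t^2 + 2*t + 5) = 3*t^2 - t + 12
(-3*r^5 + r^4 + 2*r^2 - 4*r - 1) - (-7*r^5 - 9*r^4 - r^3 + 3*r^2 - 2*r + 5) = 4*r^5 + 10*r^4 + r^3 - r^2 - 2*r - 6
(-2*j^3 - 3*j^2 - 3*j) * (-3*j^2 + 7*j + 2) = 6*j^5 - 5*j^4 - 16*j^3 - 27*j^2 - 6*j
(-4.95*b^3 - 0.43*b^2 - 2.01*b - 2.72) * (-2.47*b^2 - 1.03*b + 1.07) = 12.2265*b^5 + 6.1606*b^4 + 0.111099999999999*b^3 + 8.3286*b^2 + 0.6509*b - 2.9104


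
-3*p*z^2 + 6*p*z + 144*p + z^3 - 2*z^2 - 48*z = (-3*p + z)*(z - 8)*(z + 6)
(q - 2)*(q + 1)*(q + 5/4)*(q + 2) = q^4 + 9*q^3/4 - 11*q^2/4 - 9*q - 5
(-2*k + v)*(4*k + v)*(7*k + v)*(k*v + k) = -56*k^4*v - 56*k^4 + 6*k^3*v^2 + 6*k^3*v + 9*k^2*v^3 + 9*k^2*v^2 + k*v^4 + k*v^3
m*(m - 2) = m^2 - 2*m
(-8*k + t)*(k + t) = -8*k^2 - 7*k*t + t^2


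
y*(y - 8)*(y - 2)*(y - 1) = y^4 - 11*y^3 + 26*y^2 - 16*y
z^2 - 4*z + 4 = (z - 2)^2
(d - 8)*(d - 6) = d^2 - 14*d + 48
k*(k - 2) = k^2 - 2*k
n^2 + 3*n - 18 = (n - 3)*(n + 6)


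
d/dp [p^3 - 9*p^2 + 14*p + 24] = 3*p^2 - 18*p + 14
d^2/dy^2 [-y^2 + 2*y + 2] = -2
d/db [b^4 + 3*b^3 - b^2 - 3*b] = 4*b^3 + 9*b^2 - 2*b - 3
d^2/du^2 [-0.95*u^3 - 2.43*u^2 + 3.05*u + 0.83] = -5.7*u - 4.86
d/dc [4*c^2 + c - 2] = 8*c + 1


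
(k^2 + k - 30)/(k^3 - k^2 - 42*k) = (k - 5)/(k*(k - 7))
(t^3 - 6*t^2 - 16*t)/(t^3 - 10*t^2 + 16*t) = (t + 2)/(t - 2)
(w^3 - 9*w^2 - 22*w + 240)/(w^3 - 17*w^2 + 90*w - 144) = (w + 5)/(w - 3)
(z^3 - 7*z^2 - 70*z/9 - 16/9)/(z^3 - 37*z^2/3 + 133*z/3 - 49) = (9*z^3 - 63*z^2 - 70*z - 16)/(3*(3*z^3 - 37*z^2 + 133*z - 147))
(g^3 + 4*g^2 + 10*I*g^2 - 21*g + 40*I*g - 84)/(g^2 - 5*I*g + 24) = (g^2 + g*(4 + 7*I) + 28*I)/(g - 8*I)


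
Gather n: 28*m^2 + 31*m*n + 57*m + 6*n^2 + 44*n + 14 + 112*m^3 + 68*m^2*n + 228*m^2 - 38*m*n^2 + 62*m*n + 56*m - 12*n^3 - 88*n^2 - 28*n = 112*m^3 + 256*m^2 + 113*m - 12*n^3 + n^2*(-38*m - 82) + n*(68*m^2 + 93*m + 16) + 14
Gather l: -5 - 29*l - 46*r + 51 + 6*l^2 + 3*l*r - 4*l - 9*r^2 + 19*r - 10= 6*l^2 + l*(3*r - 33) - 9*r^2 - 27*r + 36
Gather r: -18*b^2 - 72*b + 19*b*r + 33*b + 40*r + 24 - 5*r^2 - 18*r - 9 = -18*b^2 - 39*b - 5*r^2 + r*(19*b + 22) + 15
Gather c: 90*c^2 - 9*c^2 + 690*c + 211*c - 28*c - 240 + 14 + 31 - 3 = 81*c^2 + 873*c - 198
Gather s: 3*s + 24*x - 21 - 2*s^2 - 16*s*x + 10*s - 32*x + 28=-2*s^2 + s*(13 - 16*x) - 8*x + 7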